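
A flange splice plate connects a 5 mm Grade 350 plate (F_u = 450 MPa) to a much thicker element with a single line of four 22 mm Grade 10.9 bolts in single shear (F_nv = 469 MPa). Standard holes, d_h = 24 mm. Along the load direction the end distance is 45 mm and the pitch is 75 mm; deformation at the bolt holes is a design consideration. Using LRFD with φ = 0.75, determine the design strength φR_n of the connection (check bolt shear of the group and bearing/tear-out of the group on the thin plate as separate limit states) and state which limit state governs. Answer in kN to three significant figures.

334 kN (bearing governs)

Bolt shear: A_b = π·22²/4 = 380.1 mm²; R_n = 469 × 380.1 × 4 × 1 / 1000 = 713.1 kN → 0.75 × 713.1 = 535 kN.
Bearing (1.2 l_c t F_u ≤ 2.4 d t F_u): upper limit = 2.4·22·5·450 / 1000 = 118.8 kN.
  Edge l_c = 45 − 24/2 = 33 → r_n = 89.1 kN; interior l_c = 75 − 24 = 51 → r_n = 118.8 kN.
  R_n,bearing = 1·89.1 + 3·118.8 = 445.5 kN → 0.75 × 445.5 = 334 kN.
Bearing governs: 334 kN.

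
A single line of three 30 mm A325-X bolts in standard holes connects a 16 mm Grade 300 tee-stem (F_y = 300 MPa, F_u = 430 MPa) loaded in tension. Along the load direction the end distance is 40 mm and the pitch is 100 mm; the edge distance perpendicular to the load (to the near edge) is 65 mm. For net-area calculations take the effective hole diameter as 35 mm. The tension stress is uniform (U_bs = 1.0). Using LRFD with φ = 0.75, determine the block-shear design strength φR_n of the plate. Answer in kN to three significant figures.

Shear plane L_v = 40 + 2·100 = 240 mm; A_gv = 240 × 16 = 3840 mm².
A_nv = (240 − 2.5·35) × 16 = 2440 mm².
A_nt = (65 − 0.5·35) × 16 = 760 mm².
0.6 F_u A_nv = 629.5 kN; 0.6 F_y A_gv = 691.2 kN → shear rupture governs the shear term.
R_n = 629.5 + 1.0 × 430 × 760 / 1000 = 956.3 kN.
Design strength φR_n = 0.75 × 956.3 = 717 kN.

717 kN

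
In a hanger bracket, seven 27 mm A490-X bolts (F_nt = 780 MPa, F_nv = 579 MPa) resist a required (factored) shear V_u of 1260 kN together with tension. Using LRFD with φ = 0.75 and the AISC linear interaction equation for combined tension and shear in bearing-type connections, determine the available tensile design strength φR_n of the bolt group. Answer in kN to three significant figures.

A_b = π·27²/4 = 572.6 mm²; f_rv = 1260 × 1000 / (7 × 572.6) = 314.4 MPa.
F'_nt = 1.3 F_nt − (F_nt / φF_nv) f_rv = 1.3·780 − (780/(0.75·579))·314.4 = 449.3 MPa, capped at F_nt → F'_nt = 449.3 MPa.
R_n = F'_nt · A_b · n = 449.3 × 572.6 × 7 / 1000 = 1801 kN.
Design strength φR_n = 0.75 × 1801 = 1350 kN.

1350 kN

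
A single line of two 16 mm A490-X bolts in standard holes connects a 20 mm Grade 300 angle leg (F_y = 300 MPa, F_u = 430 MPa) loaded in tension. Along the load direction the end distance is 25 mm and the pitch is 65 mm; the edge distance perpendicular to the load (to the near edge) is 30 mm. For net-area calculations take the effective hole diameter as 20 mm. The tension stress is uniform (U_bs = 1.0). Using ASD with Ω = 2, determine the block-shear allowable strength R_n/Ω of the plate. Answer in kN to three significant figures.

Shear plane L_v = 25 + 1·65 = 90 mm; A_gv = 90 × 20 = 1800 mm².
A_nv = (90 − 1.5·20) × 20 = 1200 mm².
A_nt = (30 − 0.5·20) × 20 = 400 mm².
0.6 F_u A_nv = 309.6 kN; 0.6 F_y A_gv = 324 kN → shear rupture governs the shear term.
R_n = 309.6 + 1.0 × 430 × 400 / 1000 = 481.6 kN.
Allowable strength R_n/Ω = 481.6 / 2 = 241 kN.

241 kN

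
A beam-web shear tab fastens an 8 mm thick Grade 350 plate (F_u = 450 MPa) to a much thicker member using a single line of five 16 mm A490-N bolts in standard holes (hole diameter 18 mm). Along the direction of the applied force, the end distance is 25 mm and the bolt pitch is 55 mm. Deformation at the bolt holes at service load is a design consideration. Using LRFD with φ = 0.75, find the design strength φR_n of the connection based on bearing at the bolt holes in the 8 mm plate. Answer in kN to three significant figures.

Per bolt r_n = 1.2 l_c t F_u ≤ 2.4 d t F_u; upper limit = 2.4 × 16 × 8 × 450 / 1000 = 138.2 kN.
Edge bolt: l_c = 25 − 18/2 = 16 mm → 1.2 × 16 × 8 × 450 / 1000 = 69.12 → r_n = 69.12 kN.
Interior bolts: l_c = 55 − 18 = 37 mm → 1.2 × 37 × 8 × 450 / 1000 = 159.8 → r_n = 138.2 kN.
R_n = 1 × 69.12 + 4 × 138.2 = 622.1 kN.
Design strength φR_n = 0.75 × 622.1 = 467 kN.

467 kN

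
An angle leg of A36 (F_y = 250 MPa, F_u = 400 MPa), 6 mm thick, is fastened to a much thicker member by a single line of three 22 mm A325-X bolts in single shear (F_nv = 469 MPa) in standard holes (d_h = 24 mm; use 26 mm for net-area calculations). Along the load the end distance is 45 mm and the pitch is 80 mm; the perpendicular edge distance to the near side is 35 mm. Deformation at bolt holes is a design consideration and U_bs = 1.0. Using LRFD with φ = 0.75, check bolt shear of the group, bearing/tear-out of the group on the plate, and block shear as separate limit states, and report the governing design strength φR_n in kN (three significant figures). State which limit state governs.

178 kN (block shear governs)

Bolt shear: A_b = π·22²/4 = 380.1 mm²; R_n = 469 × 380.1 × 3 × 1 / 1000 = 534.8 kN → 0.75 × 534.8 = 401 kN.
Bearing: edge l_c = 33, r_n = 95.04 kN; interior l_c = 56, r_n = 126.7 kN; R_n = 95.04 + 2·126.7 = 348.5 kN → 261 kN.
Block shear: A_gv = 1230, A_nv = 840, A_nt = 132 mm²; R_n = min(0.6F_uA_nv, 0.6F_yA_gv) + U_bs·F_u·A_nt = 237.3 kN → 178 kN.
Block shear governs: 178 kN.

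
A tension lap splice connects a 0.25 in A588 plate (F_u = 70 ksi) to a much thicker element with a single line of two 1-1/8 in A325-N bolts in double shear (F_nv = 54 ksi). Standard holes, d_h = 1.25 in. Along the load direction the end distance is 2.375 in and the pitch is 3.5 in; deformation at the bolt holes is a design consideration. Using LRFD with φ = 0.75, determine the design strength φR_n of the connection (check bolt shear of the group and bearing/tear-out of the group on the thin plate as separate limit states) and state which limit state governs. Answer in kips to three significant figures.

Bolt shear: A_b = π·1.125²/4 = 0.994 in²; R_n = 54 × 0.994 × 2 × 2 = 214.7 kips → 0.75 × 214.7 = 161 kips.
Bearing (1.2 l_c t F_u ≤ 2.4 d t F_u): upper limit = 2.4·1.125·0.25·70 = 47.25 kips.
  Edge l_c = 2.375 − 1.25/2 = 1.75 → r_n = 36.75 kips; interior l_c = 3.5 − 1.25 = 2.25 → r_n = 47.25 kips.
  R_n,bearing = 1·36.75 + 1·47.25 = 84 kips → 0.75 × 84 = 63 kips.
Bearing governs: 63 kips.

63 kips (bearing governs)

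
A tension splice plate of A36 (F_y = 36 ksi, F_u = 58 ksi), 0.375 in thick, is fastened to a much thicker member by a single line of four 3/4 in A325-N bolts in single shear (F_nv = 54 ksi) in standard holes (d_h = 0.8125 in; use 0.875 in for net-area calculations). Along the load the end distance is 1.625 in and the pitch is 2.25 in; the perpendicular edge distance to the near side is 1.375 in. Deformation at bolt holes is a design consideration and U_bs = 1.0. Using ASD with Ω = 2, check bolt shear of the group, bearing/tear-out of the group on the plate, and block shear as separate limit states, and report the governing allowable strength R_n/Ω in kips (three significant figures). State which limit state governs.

44.1 kips (block shear governs)

Bolt shear: A_b = π·0.75²/4 = 0.4418 in²; R_n = 54 × 0.4418 × 4 × 1 = 95.43 kips → 95.43 / 2 = 47.7 kips.
Bearing: edge l_c = 1.219, r_n = 31.81 kips; interior l_c = 1.438, r_n = 37.52 kips; R_n = 31.81 + 3·37.52 = 144.4 kips → 72.2 kips.
Block shear: A_gv = 3.141, A_nv = 1.992, A_nt = 0.3516 in²; R_n = min(0.6F_uA_nv, 0.6F_yA_gv) + U_bs·F_u·A_nt = 88.23 kips → 44.1 kips.
Block shear governs: 44.1 kips.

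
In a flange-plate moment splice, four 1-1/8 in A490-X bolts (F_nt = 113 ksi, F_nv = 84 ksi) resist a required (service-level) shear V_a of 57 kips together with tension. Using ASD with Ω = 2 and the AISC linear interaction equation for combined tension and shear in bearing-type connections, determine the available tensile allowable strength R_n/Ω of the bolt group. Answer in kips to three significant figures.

215 kips

A_b = π·1.125²/4 = 0.994 in²; f_rv = 57 / (4 × 0.994) = 14.34 ksi.
F'_nt = 1.3 F_nt − (Ω F_nt / F_nv) f_rv = 1.3·113 − (2·113/84)·14.34 = 108.3 ksi, capped at F_nt → F'_nt = 108.3 ksi.
R_n = F'_nt · A_b · n = 108.3 × 0.994 × 4 = 430.7 kips.
Allowable strength R_n/Ω = 430.7 / 2 = 215 kips.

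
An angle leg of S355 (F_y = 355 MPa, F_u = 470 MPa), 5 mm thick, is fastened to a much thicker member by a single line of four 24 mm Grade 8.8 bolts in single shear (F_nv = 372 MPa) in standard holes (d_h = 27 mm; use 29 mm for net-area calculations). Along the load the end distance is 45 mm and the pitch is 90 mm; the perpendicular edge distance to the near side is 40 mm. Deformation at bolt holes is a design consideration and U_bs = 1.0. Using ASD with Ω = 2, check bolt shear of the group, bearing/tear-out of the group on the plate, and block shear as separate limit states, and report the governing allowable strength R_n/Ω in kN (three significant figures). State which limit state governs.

180 kN (block shear governs)

Bolt shear: A_b = π·24²/4 = 452.4 mm²; R_n = 372 × 452.4 × 4 × 1 / 1000 = 673.2 kN → 673.2 / 2 = 337 kN.
Bearing: edge l_c = 31.5, r_n = 88.83 kN; interior l_c = 63, r_n = 135.4 kN; R_n = 88.83 + 3·135.4 = 494.9 kN → 247 kN.
Block shear: A_gv = 1575, A_nv = 1068, A_nt = 127.5 mm²; R_n = min(0.6F_uA_nv, 0.6F_yA_gv) + U_bs·F_u·A_nt = 361 kN → 180 kN.
Block shear governs: 180 kN.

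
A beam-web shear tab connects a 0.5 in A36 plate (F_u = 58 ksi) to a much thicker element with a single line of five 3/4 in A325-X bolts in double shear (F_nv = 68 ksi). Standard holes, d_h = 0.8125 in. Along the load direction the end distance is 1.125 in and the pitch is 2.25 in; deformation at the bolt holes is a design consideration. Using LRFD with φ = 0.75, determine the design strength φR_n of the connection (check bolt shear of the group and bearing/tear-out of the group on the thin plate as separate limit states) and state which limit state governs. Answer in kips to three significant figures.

169 kips (bearing governs)

Bolt shear: A_b = π·0.75²/4 = 0.4418 in²; R_n = 68 × 0.4418 × 5 × 2 = 300.4 kips → 0.75 × 300.4 = 225 kips.
Bearing (1.2 l_c t F_u ≤ 2.4 d t F_u): upper limit = 2.4·0.75·0.5·58 = 52.2 kips.
  Edge l_c = 1.125 − 0.8125/2 = 0.7188 → r_n = 25.01 kips; interior l_c = 2.25 − 0.8125 = 1.438 → r_n = 50.02 kips.
  R_n,bearing = 1·25.01 + 4·50.02 = 225.1 kips → 0.75 × 225.1 = 169 kips.
Bearing governs: 169 kips.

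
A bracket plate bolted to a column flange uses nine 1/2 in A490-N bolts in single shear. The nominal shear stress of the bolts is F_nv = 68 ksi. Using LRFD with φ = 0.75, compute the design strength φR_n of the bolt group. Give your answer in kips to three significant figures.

A_b = π × 0.5² / 4 = 0.1963 in².
R_n = F_nv · A_b · n · n_s = 68 × 0.1963 × 9 × 1 = 120.2 kips.
Design strength φR_n = 0.75 × 120.2 = 90.1 kips.

90.1 kips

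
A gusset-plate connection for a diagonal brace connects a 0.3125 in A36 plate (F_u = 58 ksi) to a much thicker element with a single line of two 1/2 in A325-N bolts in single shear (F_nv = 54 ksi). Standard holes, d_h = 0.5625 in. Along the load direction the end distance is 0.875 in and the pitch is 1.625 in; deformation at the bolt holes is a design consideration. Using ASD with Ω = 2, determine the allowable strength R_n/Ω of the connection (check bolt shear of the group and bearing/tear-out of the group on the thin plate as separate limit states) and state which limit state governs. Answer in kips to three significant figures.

10.6 kips (bolt shear governs)

Bolt shear: A_b = π·0.5²/4 = 0.1963 in²; R_n = 54 × 0.1963 × 2 × 1 = 21.21 kips → 21.21 / 2 = 10.6 kips.
Bearing (1.2 l_c t F_u ≤ 2.4 d t F_u): upper limit = 2.4·0.5·0.3125·58 = 21.75 kips.
  Edge l_c = 0.875 − 0.5625/2 = 0.5938 → r_n = 12.91 kips; interior l_c = 1.625 − 0.5625 = 1.062 → r_n = 21.75 kips.
  R_n,bearing = 1·12.91 + 1·21.75 = 34.66 kips → 34.66 / 2 = 17.3 kips.
Bolt shear governs: 10.6 kips.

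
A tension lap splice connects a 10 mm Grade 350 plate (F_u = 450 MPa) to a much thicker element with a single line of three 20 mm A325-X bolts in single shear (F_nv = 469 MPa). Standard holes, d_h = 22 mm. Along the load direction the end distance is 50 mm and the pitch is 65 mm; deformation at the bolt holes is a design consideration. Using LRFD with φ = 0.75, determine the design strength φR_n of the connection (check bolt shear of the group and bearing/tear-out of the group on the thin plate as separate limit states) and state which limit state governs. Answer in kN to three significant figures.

Bolt shear: A_b = π·20²/4 = 314.2 mm²; R_n = 469 × 314.2 × 3 × 1 / 1000 = 442 kN → 0.75 × 442 = 332 kN.
Bearing (1.2 l_c t F_u ≤ 2.4 d t F_u): upper limit = 2.4·20·10·450 / 1000 = 216 kN.
  Edge l_c = 50 − 22/2 = 39 → r_n = 210.6 kN; interior l_c = 65 − 22 = 43 → r_n = 216 kN.
  R_n,bearing = 1·210.6 + 2·216 = 642.6 kN → 0.75 × 642.6 = 482 kN.
Bolt shear governs: 332 kN.

332 kN (bolt shear governs)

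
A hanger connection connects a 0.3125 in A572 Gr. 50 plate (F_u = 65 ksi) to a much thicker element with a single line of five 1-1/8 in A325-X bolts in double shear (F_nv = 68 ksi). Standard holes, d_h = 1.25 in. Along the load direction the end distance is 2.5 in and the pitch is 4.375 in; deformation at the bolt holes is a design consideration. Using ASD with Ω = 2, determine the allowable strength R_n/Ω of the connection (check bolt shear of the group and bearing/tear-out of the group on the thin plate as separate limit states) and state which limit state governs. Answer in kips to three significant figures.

Bolt shear: A_b = π·1.125²/4 = 0.994 in²; R_n = 68 × 0.994 × 5 × 2 = 675.9 kips → 675.9 / 2 = 338 kips.
Bearing (1.2 l_c t F_u ≤ 2.4 d t F_u): upper limit = 2.4·1.125·0.3125·65 = 54.84 kips.
  Edge l_c = 2.5 − 1.25/2 = 1.875 → r_n = 45.7 kips; interior l_c = 4.375 − 1.25 = 3.125 → r_n = 54.84 kips.
  R_n,bearing = 1·45.7 + 4·54.84 = 265.1 kips → 265.1 / 2 = 133 kips.
Bearing governs: 133 kips.

133 kips (bearing governs)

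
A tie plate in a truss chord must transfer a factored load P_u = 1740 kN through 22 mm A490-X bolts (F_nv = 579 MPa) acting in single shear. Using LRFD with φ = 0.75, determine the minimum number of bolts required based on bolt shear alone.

11 bolts

A_b = π·22²/4 = 380.1 mm².
Per-bolt design strength φR_n = 0.75 × 579 × 380.1 × 1 / 1000 = 165.1 kN.
n ≥ 1740 / 165.1 = 10.54 → use 11 bolts.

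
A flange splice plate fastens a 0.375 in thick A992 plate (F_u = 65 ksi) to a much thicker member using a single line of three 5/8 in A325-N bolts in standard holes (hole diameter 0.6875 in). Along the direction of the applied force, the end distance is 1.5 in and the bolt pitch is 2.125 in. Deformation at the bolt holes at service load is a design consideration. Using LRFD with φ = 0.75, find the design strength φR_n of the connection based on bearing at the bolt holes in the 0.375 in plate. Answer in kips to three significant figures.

80.2 kips

Per bolt r_n = 1.2 l_c t F_u ≤ 2.4 d t F_u; upper limit = 2.4 × 0.625 × 0.375 × 65 = 36.56 kips.
Edge bolt: l_c = 1.5 − 0.6875/2 = 1.156 in → 1.2 × 1.156 × 0.375 × 65 = 33.82 → r_n = 33.82 kips.
Interior bolts: l_c = 2.125 − 0.6875 = 1.438 in → 1.2 × 1.438 × 0.375 × 65 = 42.05 → r_n = 36.56 kips.
R_n = 1 × 33.82 + 2 × 36.56 = 106.9 kips.
Design strength φR_n = 0.75 × 106.9 = 80.2 kips.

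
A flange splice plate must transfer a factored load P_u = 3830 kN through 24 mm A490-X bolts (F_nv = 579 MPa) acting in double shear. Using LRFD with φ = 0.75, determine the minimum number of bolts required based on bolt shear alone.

10 bolts

A_b = π·24²/4 = 452.4 mm².
Per-bolt design strength φR_n = 0.75 × 579 × 452.4 × 2 / 1000 = 392.9 kN.
n ≥ 3830 / 392.9 = 9.748 → use 10 bolts.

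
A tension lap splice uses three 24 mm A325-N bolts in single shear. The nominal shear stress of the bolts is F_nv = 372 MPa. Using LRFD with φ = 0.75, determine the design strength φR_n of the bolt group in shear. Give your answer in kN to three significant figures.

A_b = π × 24² / 4 = 452.4 mm².
R_n = F_nv · A_b · n · n_s = 372 × 452.4 × 3 × 1 / 1000 = 504.9 kN.
Design strength φR_n = 0.75 × 504.9 = 379 kN.

379 kN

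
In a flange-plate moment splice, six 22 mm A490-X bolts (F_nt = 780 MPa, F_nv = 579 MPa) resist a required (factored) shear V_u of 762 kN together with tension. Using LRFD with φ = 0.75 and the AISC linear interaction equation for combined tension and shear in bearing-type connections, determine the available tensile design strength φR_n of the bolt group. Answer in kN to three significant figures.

708 kN

A_b = π·22²/4 = 380.1 mm²; f_rv = 762 × 1000 / (6 × 380.1) = 334.1 MPa.
F'_nt = 1.3 F_nt − (F_nt / φF_nv) f_rv = 1.3·780 − (780/(0.75·579))·334.1 = 413.9 MPa, capped at F_nt → F'_nt = 413.9 MPa.
R_n = F'_nt · A_b · n = 413.9 × 380.1 × 6 / 1000 = 944 kN.
Design strength φR_n = 0.75 × 944 = 708 kN.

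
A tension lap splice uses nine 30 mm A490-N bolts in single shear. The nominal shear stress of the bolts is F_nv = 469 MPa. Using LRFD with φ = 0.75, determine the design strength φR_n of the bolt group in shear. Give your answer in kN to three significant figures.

A_b = π × 30² / 4 = 706.9 mm².
R_n = F_nv · A_b · n · n_s = 469 × 706.9 × 9 × 1 / 1000 = 2984 kN.
Design strength φR_n = 0.75 × 2984 = 2240 kN.

2240 kN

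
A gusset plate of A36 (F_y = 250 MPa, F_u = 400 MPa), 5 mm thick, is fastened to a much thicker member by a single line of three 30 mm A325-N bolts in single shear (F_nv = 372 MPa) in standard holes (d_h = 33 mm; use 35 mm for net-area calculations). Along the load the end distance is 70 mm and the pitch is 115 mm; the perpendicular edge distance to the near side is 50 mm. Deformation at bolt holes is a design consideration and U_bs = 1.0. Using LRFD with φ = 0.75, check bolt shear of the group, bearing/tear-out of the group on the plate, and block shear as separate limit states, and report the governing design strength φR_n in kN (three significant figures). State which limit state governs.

218 kN (block shear governs)

Bolt shear: A_b = π·30²/4 = 706.9 mm²; R_n = 372 × 706.9 × 3 × 1 / 1000 = 788.9 kN → 0.75 × 788.9 = 592 kN.
Bearing: edge l_c = 53.5, r_n = 128.4 kN; interior l_c = 82, r_n = 144 kN; R_n = 128.4 + 2·144 = 416.4 kN → 312 kN.
Block shear: A_gv = 1500, A_nv = 1062, A_nt = 162.5 mm²; R_n = min(0.6F_uA_nv, 0.6F_yA_gv) + U_bs·F_u·A_nt = 290 kN → 218 kN.
Block shear governs: 218 kN.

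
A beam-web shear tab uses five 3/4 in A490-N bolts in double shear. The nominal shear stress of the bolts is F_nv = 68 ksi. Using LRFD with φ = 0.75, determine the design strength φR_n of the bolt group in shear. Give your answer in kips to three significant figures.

225 kips

A_b = π × 0.75² / 4 = 0.4418 in².
R_n = F_nv · A_b · n · n_s = 68 × 0.4418 × 5 × 2 = 300.4 kips.
Design strength φR_n = 0.75 × 300.4 = 225 kips.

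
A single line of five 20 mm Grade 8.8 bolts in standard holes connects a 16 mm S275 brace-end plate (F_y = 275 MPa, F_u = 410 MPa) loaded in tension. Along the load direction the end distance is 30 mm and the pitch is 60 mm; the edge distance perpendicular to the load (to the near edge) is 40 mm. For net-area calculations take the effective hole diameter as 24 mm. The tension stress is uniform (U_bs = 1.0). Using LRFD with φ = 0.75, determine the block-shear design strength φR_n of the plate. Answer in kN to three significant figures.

616 kN

Shear plane L_v = 30 + 4·60 = 270 mm; A_gv = 270 × 16 = 4320 mm².
A_nv = (270 − 4.5·24) × 16 = 2592 mm².
A_nt = (40 − 0.5·24) × 16 = 448 mm².
0.6 F_u A_nv = 637.6 kN; 0.6 F_y A_gv = 712.8 kN → shear rupture governs the shear term.
R_n = 637.6 + 1.0 × 410 × 448 / 1000 = 821.3 kN.
Design strength φR_n = 0.75 × 821.3 = 616 kN.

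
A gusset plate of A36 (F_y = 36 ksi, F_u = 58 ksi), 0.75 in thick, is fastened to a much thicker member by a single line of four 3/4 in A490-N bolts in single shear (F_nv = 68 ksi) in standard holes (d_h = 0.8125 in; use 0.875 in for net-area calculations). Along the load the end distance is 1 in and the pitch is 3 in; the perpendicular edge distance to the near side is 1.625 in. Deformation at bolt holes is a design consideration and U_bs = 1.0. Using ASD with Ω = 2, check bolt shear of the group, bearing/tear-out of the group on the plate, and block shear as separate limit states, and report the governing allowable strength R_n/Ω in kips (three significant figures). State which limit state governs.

60.1 kips (bolt shear governs)

Bolt shear: A_b = π·0.75²/4 = 0.4418 in²; R_n = 68 × 0.4418 × 4 × 1 = 120.2 kips → 120.2 / 2 = 60.1 kips.
Bearing: edge l_c = 0.5938, r_n = 30.99 kips; interior l_c = 2.188, r_n = 78.3 kips; R_n = 30.99 + 3·78.3 = 265.9 kips → 133 kips.
Block shear: A_gv = 7.5, A_nv = 5.203, A_nt = 0.8906 in²; R_n = min(0.6F_uA_nv, 0.6F_yA_gv) + U_bs·F_u·A_nt = 213.7 kips → 107 kips.
Bolt shear governs: 60.1 kips.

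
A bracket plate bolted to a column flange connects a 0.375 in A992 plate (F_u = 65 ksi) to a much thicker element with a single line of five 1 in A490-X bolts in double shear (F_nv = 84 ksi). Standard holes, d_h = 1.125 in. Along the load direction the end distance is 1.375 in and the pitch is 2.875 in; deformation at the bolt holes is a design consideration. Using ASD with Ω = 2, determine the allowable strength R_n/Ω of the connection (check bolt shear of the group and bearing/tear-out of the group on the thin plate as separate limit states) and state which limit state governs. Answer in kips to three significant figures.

Bolt shear: A_b = π·1²/4 = 0.7854 in²; R_n = 84 × 0.7854 × 5 × 2 = 659.7 kips → 659.7 / 2 = 330 kips.
Bearing (1.2 l_c t F_u ≤ 2.4 d t F_u): upper limit = 2.4·1·0.375·65 = 58.5 kips.
  Edge l_c = 1.375 − 1.125/2 = 0.8125 → r_n = 23.77 kips; interior l_c = 2.875 − 1.125 = 1.75 → r_n = 51.19 kips.
  R_n,bearing = 1·23.77 + 4·51.19 = 228.5 kips → 228.5 / 2 = 114 kips.
Bearing governs: 114 kips.

114 kips (bearing governs)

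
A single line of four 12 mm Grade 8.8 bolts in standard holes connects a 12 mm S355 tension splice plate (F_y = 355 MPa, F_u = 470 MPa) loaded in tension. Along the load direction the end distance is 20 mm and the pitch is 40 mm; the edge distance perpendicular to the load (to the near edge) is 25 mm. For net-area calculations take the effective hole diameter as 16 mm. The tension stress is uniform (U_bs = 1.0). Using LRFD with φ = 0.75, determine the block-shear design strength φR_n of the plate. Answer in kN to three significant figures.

285 kN

Shear plane L_v = 20 + 3·40 = 140 mm; A_gv = 140 × 12 = 1680 mm².
A_nv = (140 − 3.5·16) × 12 = 1008 mm².
A_nt = (25 − 0.5·16) × 12 = 204 mm².
0.6 F_u A_nv = 284.3 kN; 0.6 F_y A_gv = 357.8 kN → shear rupture governs the shear term.
R_n = 284.3 + 1.0 × 470 × 204 / 1000 = 380.1 kN.
Design strength φR_n = 0.75 × 380.1 = 285 kN.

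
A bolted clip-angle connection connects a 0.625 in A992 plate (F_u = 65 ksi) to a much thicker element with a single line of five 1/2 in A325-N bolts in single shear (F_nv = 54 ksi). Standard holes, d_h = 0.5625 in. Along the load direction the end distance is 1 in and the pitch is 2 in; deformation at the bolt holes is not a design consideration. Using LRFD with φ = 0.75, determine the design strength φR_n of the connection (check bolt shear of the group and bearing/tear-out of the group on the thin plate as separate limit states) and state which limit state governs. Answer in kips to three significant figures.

Bolt shear: A_b = π·0.5²/4 = 0.1963 in²; R_n = 54 × 0.1963 × 5 × 1 = 53.01 kips → 0.75 × 53.01 = 39.8 kips.
Bearing (1.5 l_c t F_u ≤ 3.0 d t F_u): upper limit = 3.0·0.5·0.625·65 = 60.94 kips.
  Edge l_c = 1 − 0.5625/2 = 0.7188 → r_n = 43.8 kips; interior l_c = 2 − 0.5625 = 1.438 → r_n = 60.94 kips.
  R_n,bearing = 1·43.8 + 4·60.94 = 287.5 kips → 0.75 × 287.5 = 216 kips.
Bolt shear governs: 39.8 kips.

39.8 kips (bolt shear governs)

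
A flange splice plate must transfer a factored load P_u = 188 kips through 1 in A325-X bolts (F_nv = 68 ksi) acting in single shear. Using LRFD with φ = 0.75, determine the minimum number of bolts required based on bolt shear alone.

5 bolts

A_b = π·1²/4 = 0.7854 in².
Per-bolt design strength φR_n = 0.75 × 68 × 0.7854 × 1 = 40.06 kips.
n ≥ 188 / 40.06 = 4.694 → use 5 bolts.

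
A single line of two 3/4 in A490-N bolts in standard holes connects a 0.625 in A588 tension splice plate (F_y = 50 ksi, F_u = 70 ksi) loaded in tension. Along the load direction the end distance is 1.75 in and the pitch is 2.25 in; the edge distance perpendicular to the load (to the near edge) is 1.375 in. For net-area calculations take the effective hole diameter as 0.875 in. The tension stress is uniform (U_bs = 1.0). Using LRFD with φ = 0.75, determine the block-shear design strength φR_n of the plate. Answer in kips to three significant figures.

Shear plane L_v = 1.75 + 1·2.25 = 4 in; A_gv = 4 × 0.625 = 2.5 in².
A_nv = (4 − 1.5·0.875) × 0.625 = 1.68 in².
A_nt = (1.375 − 0.5·0.875) × 0.625 = 0.5859 in².
0.6 F_u A_nv = 70.55 kips; 0.6 F_y A_gv = 75 kips → shear rupture governs the shear term.
R_n = 70.55 + 1.0 × 70 × 0.5859 = 111.6 kips.
Design strength φR_n = 0.75 × 111.6 = 83.7 kips.

83.7 kips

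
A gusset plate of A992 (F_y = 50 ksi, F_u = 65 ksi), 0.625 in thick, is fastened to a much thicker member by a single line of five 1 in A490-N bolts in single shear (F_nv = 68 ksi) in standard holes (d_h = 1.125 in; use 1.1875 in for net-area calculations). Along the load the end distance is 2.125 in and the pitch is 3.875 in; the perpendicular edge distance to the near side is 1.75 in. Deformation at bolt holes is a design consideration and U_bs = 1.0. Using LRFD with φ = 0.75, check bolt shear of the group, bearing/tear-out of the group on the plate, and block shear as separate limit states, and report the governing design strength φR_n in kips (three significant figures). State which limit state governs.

Bolt shear: A_b = π·1²/4 = 0.7854 in²; R_n = 68 × 0.7854 × 5 × 1 = 267 kips → 0.75 × 267 = 200 kips.
Bearing: edge l_c = 1.562, r_n = 76.17 kips; interior l_c = 2.75, r_n = 97.5 kips; R_n = 76.17 + 4·97.5 = 466.2 kips → 350 kips.
Block shear: A_gv = 11.02, A_nv = 7.676, A_nt = 0.7227 in²; R_n = min(0.6F_uA_nv, 0.6F_yA_gv) + U_bs·F_u·A_nt = 346.3 kips → 260 kips.
Bolt shear governs: 200 kips.

200 kips (bolt shear governs)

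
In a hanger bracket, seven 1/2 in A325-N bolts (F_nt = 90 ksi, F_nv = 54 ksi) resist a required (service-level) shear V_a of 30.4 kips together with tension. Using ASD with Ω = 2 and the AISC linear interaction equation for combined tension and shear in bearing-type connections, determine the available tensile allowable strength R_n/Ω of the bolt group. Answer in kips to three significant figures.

A_b = π·0.5²/4 = 0.1963 in²; f_rv = 30.4 / (7 × 0.1963) = 22.12 ksi.
F'_nt = 1.3 F_nt − (Ω F_nt / F_nv) f_rv = 1.3·90 − (2·90/54)·22.12 = 43.27 ksi, capped at F_nt → F'_nt = 43.27 ksi.
R_n = F'_nt · A_b · n = 43.27 × 0.1963 × 7 = 59.48 kips.
Allowable strength R_n/Ω = 59.48 / 2 = 29.7 kips.

29.7 kips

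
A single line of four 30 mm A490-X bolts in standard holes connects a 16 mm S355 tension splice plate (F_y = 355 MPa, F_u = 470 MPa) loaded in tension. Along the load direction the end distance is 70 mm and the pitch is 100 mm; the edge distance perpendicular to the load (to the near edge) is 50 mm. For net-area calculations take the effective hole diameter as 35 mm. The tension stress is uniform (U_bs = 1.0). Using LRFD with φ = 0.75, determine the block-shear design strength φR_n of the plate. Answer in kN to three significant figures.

1020 kN

Shear plane L_v = 70 + 3·100 = 370 mm; A_gv = 370 × 16 = 5920 mm².
A_nv = (370 − 3.5·35) × 16 = 3960 mm².
A_nt = (50 − 0.5·35) × 16 = 520 mm².
0.6 F_u A_nv = 1117 kN; 0.6 F_y A_gv = 1261 kN → shear rupture governs the shear term.
R_n = 1117 + 1.0 × 470 × 520 / 1000 = 1361 kN.
Design strength φR_n = 0.75 × 1361 = 1020 kN.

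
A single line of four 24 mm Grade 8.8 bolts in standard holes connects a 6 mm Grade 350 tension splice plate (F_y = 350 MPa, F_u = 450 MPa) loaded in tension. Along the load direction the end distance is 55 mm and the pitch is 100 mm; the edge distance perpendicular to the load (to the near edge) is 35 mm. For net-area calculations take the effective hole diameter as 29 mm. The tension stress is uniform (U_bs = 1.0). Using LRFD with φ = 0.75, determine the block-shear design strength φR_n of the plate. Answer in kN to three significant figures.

350 kN

Shear plane L_v = 55 + 3·100 = 355 mm; A_gv = 355 × 6 = 2130 mm².
A_nv = (355 − 3.5·29) × 6 = 1521 mm².
A_nt = (35 − 0.5·29) × 6 = 123 mm².
0.6 F_u A_nv = 410.7 kN; 0.6 F_y A_gv = 447.3 kN → shear rupture governs the shear term.
R_n = 410.7 + 1.0 × 450 × 123 / 1000 = 466 kN.
Design strength φR_n = 0.75 × 466 = 350 kN.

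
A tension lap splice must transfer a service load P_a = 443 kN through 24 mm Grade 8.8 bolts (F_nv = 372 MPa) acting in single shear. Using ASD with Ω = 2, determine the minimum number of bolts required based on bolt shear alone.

6 bolts

A_b = π·24²/4 = 452.4 mm².
Per-bolt allowable strength R_n/Ω = 372 × 452.4 × 1 / 1000 / 2 = 84.14 kN.
n ≥ 443 / 84.14 = 5.265 → use 6 bolts.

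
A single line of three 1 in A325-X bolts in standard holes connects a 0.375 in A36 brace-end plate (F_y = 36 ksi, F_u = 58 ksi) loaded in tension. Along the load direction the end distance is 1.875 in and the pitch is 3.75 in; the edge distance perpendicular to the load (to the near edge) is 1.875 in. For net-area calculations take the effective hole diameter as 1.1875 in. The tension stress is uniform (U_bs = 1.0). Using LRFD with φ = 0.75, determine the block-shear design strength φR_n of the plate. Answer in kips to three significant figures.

77.9 kips

Shear plane L_v = 1.875 + 2·3.75 = 9.375 in; A_gv = 9.375 × 0.375 = 3.516 in².
A_nv = (9.375 − 2.5·1.1875) × 0.375 = 2.402 in².
A_nt = (1.875 − 0.5·1.1875) × 0.375 = 0.4805 in².
0.6 F_u A_nv = 83.6 kips; 0.6 F_y A_gv = 75.94 kips → shear yielding governs the shear term.
R_n = 75.94 + 1.0 × 58 × 0.4805 = 103.8 kips.
Design strength φR_n = 0.75 × 103.8 = 77.9 kips.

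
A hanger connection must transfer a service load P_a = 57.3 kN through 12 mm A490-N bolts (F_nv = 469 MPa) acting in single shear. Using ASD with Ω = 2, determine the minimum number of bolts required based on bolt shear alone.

A_b = π·12²/4 = 113.1 mm².
Per-bolt allowable strength R_n/Ω = 469 × 113.1 × 1 / 1000 / 2 = 26.52 kN.
n ≥ 57.3 / 26.52 = 2.161 → use 3 bolts.

3 bolts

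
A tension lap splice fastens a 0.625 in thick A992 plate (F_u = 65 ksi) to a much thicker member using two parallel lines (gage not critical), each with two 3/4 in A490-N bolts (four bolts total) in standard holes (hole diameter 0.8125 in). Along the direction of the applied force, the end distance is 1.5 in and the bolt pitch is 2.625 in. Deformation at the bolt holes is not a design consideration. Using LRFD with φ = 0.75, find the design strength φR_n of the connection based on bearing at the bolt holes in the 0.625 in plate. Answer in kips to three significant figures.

Per bolt r_n = 1.5 l_c t F_u ≤ 3.0 d t F_u; upper limit = 3.0 × 0.75 × 0.625 × 65 = 91.41 kips.
Edge bolt: l_c = 1.5 − 0.8125/2 = 1.094 in → 1.5 × 1.094 × 0.625 × 65 = 66.65 → r_n = 66.65 kips.
Interior bolts: l_c = 2.625 − 0.8125 = 1.812 in → 1.5 × 1.812 × 0.625 × 65 = 110.4 → r_n = 91.41 kips.
R_n = 2 × 66.65 + 2 × 91.41 = 316.1 kips.
Design strength φR_n = 0.75 × 316.1 = 237 kips.

237 kips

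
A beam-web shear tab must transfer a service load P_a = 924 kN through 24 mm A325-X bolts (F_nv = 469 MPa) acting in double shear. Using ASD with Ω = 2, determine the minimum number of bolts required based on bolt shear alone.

A_b = π·24²/4 = 452.4 mm².
Per-bolt allowable strength R_n/Ω = 469 × 452.4 × 2 / 1000 / 2 = 212.2 kN.
n ≥ 924 / 212.2 = 4.355 → use 5 bolts.

5 bolts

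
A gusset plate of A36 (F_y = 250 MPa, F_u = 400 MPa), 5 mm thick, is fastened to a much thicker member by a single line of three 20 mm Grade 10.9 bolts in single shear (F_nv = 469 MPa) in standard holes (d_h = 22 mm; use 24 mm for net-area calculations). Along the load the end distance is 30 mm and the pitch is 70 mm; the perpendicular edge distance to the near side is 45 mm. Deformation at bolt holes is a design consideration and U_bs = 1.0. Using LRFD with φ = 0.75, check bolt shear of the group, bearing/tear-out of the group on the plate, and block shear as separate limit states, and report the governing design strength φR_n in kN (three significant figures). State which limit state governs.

145 kN (block shear governs)

Bolt shear: A_b = π·20²/4 = 314.2 mm²; R_n = 469 × 314.2 × 3 × 1 / 1000 = 442 kN → 0.75 × 442 = 332 kN.
Bearing: edge l_c = 19, r_n = 45.6 kN; interior l_c = 48, r_n = 96 kN; R_n = 45.6 + 2·96 = 237.6 kN → 178 kN.
Block shear: A_gv = 850, A_nv = 550, A_nt = 165 mm²; R_n = min(0.6F_uA_nv, 0.6F_yA_gv) + U_bs·F_u·A_nt = 193.5 kN → 145 kN.
Block shear governs: 145 kN.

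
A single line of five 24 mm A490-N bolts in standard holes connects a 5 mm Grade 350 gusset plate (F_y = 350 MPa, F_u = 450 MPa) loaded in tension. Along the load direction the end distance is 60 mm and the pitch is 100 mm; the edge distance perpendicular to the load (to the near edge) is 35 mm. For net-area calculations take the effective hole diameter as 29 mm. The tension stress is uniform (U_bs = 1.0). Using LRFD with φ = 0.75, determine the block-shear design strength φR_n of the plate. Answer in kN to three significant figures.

368 kN

Shear plane L_v = 60 + 4·100 = 460 mm; A_gv = 460 × 5 = 2300 mm².
A_nv = (460 − 4.5·29) × 5 = 1648 mm².
A_nt = (35 − 0.5·29) × 5 = 102.5 mm².
0.6 F_u A_nv = 444.8 kN; 0.6 F_y A_gv = 483 kN → shear rupture governs the shear term.
R_n = 444.8 + 1.0 × 450 × 102.5 / 1000 = 490.9 kN.
Design strength φR_n = 0.75 × 490.9 = 368 kN.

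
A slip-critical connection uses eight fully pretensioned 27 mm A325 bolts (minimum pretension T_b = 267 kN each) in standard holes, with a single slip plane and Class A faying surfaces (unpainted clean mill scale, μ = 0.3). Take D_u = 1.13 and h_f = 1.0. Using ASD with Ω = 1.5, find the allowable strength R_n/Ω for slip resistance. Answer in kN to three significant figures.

R_n = μ · D_u · h_f · T_b · n_s · n_b = 0.3 × 1.13 × 1.0 × 267 × 1 × 8 = 724.1 kN.
Allowable strength R_n/Ω = 724.1 / 1.5 = 483 kN.

483 kN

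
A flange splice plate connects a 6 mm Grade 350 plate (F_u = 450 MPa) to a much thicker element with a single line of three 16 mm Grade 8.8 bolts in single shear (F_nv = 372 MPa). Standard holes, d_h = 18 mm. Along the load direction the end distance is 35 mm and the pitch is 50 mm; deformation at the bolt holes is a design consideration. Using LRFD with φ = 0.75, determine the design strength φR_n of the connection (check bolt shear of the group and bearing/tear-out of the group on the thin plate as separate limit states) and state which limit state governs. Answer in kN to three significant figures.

168 kN (bolt shear governs)

Bolt shear: A_b = π·16²/4 = 201.1 mm²; R_n = 372 × 201.1 × 3 × 1 / 1000 = 224.4 kN → 0.75 × 224.4 = 168 kN.
Bearing (1.2 l_c t F_u ≤ 2.4 d t F_u): upper limit = 2.4·16·6·450 / 1000 = 103.7 kN.
  Edge l_c = 35 − 18/2 = 26 → r_n = 84.24 kN; interior l_c = 50 − 18 = 32 → r_n = 103.7 kN.
  R_n,bearing = 1·84.24 + 2·103.7 = 291.6 kN → 0.75 × 291.6 = 219 kN.
Bolt shear governs: 168 kN.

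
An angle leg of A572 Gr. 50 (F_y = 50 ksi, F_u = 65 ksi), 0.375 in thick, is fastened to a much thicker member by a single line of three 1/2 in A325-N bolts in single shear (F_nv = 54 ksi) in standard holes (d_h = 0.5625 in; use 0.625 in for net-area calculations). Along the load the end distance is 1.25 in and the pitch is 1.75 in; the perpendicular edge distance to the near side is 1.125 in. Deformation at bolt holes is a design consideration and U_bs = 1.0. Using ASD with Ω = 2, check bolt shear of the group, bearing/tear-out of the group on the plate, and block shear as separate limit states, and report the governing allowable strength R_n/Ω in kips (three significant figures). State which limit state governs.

Bolt shear: A_b = π·0.5²/4 = 0.1963 in²; R_n = 54 × 0.1963 × 3 × 1 = 31.81 kips → 31.81 / 2 = 15.9 kips.
Bearing: edge l_c = 0.9688, r_n = 28.34 kips; interior l_c = 1.188, r_n = 29.25 kips; R_n = 28.34 + 2·29.25 = 86.84 kips → 43.4 kips.
Block shear: A_gv = 1.781, A_nv = 1.195, A_nt = 0.3047 in²; R_n = min(0.6F_uA_nv, 0.6F_yA_gv) + U_bs·F_u·A_nt = 66.42 kips → 33.2 kips.
Bolt shear governs: 15.9 kips.

15.9 kips (bolt shear governs)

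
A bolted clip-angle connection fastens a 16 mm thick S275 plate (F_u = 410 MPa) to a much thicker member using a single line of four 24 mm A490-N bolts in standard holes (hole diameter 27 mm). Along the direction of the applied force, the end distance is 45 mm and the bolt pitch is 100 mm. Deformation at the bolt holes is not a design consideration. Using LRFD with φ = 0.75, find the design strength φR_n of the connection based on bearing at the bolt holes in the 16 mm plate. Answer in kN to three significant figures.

1300 kN

Per bolt r_n = 1.5 l_c t F_u ≤ 3.0 d t F_u; upper limit = 3.0 × 24 × 16 × 410 / 1000 = 472.3 kN.
Edge bolt: l_c = 45 − 27/2 = 31.5 mm → 1.5 × 31.5 × 16 × 410 / 1000 = 310 → r_n = 310 kN.
Interior bolts: l_c = 100 − 27 = 73 mm → 1.5 × 73 × 16 × 410 / 1000 = 718.3 → r_n = 472.3 kN.
R_n = 1 × 310 + 3 × 472.3 = 1727 kN.
Design strength φR_n = 0.75 × 1727 = 1300 kN.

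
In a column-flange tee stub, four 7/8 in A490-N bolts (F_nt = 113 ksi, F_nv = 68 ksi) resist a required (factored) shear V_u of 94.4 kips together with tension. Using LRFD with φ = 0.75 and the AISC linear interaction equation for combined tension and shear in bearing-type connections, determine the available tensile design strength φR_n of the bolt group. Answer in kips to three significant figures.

A_b = π·0.875²/4 = 0.6013 in²; f_rv = 94.4 / (4 × 0.6013) = 39.25 ksi.
F'_nt = 1.3 F_nt − (F_nt / φF_nv) f_rv = 1.3·113 − (113/(0.75·68))·39.25 = 59.94 ksi, capped at F_nt → F'_nt = 59.94 ksi.
R_n = F'_nt · A_b · n = 59.94 × 0.6013 × 4 = 144.2 kips.
Design strength φR_n = 0.75 × 144.2 = 108 kips.

108 kips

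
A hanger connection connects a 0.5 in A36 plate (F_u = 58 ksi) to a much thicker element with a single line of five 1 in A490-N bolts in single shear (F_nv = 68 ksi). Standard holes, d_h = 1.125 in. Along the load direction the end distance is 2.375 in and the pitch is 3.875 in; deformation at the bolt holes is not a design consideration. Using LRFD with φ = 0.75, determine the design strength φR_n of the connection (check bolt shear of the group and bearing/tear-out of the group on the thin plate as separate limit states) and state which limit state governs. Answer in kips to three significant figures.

200 kips (bolt shear governs)

Bolt shear: A_b = π·1²/4 = 0.7854 in²; R_n = 68 × 0.7854 × 5 × 1 = 267 kips → 0.75 × 267 = 200 kips.
Bearing (1.5 l_c t F_u ≤ 3.0 d t F_u): upper limit = 3.0·1·0.5·58 = 87 kips.
  Edge l_c = 2.375 − 1.125/2 = 1.812 → r_n = 78.84 kips; interior l_c = 3.875 − 1.125 = 2.75 → r_n = 87 kips.
  R_n,bearing = 1·78.84 + 4·87 = 426.8 kips → 0.75 × 426.8 = 320 kips.
Bolt shear governs: 200 kips.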